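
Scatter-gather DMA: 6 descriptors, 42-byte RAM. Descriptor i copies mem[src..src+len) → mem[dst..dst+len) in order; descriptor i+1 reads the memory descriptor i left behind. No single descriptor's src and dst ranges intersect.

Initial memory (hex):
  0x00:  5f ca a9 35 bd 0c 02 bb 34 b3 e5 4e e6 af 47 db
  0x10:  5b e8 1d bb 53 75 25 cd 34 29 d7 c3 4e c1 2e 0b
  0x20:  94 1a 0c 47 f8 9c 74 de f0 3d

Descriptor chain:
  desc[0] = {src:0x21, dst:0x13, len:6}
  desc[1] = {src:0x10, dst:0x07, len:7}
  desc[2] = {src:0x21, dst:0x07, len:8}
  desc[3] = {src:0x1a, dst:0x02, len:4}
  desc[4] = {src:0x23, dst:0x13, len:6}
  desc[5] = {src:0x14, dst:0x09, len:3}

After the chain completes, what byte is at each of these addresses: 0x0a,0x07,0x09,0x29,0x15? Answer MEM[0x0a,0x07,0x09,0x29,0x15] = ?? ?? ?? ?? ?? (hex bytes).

#0 dst[0x13+6] := {0x1a,0x0c,0x47,0xf8,0x9c,0x74}
#1 dst[0x07+7] := {0x5b,0xe8,0x1d,0x1a,0x0c,0x47,0xf8}
#2 dst[0x07+8] := {0x1a,0x0c,0x47,0xf8,0x9c,0x74,0xde,0xf0}
#3 dst[0x02+4] := {0xd7,0xc3,0x4e,0xc1}
#4 dst[0x13+6] := {0x47,0xf8,0x9c,0x74,0xde,0xf0}
#5 dst[0x09+3] := {0xf8,0x9c,0x74}
query mem[0x0a]=0x9c, mem[0x07]=0x1a, mem[0x09]=0xf8, mem[0x29]=0x3d, mem[0x15]=0x9c

MEM[0x0a,0x07,0x09,0x29,0x15] = 9c 1a f8 3d 9c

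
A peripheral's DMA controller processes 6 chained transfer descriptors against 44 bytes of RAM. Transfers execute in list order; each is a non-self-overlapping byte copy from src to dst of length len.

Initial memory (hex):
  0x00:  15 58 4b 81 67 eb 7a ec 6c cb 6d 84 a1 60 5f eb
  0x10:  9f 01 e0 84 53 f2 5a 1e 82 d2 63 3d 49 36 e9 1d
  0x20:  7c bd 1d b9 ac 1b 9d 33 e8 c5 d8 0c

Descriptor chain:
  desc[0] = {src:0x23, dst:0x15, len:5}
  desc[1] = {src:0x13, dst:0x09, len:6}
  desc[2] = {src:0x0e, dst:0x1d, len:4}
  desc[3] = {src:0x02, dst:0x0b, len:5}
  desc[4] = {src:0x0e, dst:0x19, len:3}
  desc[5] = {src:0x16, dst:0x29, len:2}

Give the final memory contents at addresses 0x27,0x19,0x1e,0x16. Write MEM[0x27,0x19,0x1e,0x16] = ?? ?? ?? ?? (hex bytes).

D0: mem[0x15..0x19] <- [b9 ac 1b 9d 33]
D1: mem[0x09..0x0e] <- [84 53 b9 ac 1b 9d]
D2: mem[0x1d..0x20] <- [9d eb 9f 01]
D3: mem[0x0b..0x0f] <- [4b 81 67 eb 7a]
D4: mem[0x19..0x1b] <- [eb 7a 9f]
D5: mem[0x29..0x2a] <- [ac 1b]
query mem[0x27]=0x33, mem[0x19]=0xeb, mem[0x1e]=0xeb, mem[0x16]=0xac

MEM[0x27,0x19,0x1e,0x16] = 33 eb eb ac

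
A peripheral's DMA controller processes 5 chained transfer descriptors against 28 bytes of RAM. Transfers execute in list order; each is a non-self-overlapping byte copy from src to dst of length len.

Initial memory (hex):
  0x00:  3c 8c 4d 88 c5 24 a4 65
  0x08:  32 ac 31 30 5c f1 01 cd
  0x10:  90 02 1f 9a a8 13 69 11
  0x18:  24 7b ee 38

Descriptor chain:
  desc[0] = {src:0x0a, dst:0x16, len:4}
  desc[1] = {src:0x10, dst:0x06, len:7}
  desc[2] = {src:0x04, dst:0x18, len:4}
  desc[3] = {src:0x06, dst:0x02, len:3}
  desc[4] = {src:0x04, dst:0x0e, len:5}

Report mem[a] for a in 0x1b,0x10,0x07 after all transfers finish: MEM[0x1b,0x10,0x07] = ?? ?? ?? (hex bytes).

MEM[0x1b,0x10,0x07] = 02 90 02

[0] 0x0a->0x16 len=4 : 31 30 5c f1
[1] 0x10->0x06 len=7 : 90 02 1f 9a a8 13 31
[2] 0x04->0x18 len=4 : c5 24 90 02
[3] 0x06->0x02 len=3 : 90 02 1f
[4] 0x04->0x0e len=5 : 1f 24 90 02 1f
query mem[0x1b]=0x02, mem[0x10]=0x90, mem[0x07]=0x02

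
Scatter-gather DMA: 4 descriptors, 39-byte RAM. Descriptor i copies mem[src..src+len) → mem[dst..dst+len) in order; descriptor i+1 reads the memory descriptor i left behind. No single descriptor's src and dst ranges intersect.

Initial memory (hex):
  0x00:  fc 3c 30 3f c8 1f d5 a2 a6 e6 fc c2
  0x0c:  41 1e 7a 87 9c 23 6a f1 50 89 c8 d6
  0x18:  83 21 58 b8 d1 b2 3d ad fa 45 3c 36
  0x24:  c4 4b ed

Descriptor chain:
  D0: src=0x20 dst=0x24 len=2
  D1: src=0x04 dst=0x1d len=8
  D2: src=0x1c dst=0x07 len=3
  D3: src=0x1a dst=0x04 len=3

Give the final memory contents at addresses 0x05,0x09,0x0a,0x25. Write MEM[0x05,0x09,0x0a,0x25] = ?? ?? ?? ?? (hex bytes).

MEM[0x05,0x09,0x0a,0x25] = b8 1f fc 45

  after D0: wrote 2B at 0x24 = fa45
  after D1: wrote 8B at 0x1d = c81fd5a2a6e6fcc2
  after D2: wrote 3B at 0x07 = d1c81f
  after D3: wrote 3B at 0x04 = 58b8d1
query mem[0x05]=0xb8, mem[0x09]=0x1f, mem[0x0a]=0xfc, mem[0x25]=0x45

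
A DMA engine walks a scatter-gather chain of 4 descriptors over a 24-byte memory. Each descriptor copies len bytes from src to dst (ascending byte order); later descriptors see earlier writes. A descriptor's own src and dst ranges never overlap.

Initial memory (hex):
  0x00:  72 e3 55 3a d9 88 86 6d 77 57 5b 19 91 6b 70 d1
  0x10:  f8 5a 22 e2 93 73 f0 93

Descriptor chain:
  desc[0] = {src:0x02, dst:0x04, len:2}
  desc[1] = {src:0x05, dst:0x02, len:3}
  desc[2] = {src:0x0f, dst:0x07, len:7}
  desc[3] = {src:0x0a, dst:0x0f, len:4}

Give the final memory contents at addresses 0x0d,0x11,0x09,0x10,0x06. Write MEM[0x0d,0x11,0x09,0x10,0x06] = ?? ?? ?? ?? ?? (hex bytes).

MEM[0x0d,0x11,0x09,0x10,0x06] = 73 93 5a e2 86

  after D0: wrote 2B at 0x04 = 553a
  after D1: wrote 3B at 0x02 = 3a866d
  after D2: wrote 7B at 0x07 = d1f85a22e29373
  after D3: wrote 4B at 0x0f = 22e29373
query mem[0x0d]=0x73, mem[0x11]=0x93, mem[0x09]=0x5a, mem[0x10]=0xe2, mem[0x06]=0x86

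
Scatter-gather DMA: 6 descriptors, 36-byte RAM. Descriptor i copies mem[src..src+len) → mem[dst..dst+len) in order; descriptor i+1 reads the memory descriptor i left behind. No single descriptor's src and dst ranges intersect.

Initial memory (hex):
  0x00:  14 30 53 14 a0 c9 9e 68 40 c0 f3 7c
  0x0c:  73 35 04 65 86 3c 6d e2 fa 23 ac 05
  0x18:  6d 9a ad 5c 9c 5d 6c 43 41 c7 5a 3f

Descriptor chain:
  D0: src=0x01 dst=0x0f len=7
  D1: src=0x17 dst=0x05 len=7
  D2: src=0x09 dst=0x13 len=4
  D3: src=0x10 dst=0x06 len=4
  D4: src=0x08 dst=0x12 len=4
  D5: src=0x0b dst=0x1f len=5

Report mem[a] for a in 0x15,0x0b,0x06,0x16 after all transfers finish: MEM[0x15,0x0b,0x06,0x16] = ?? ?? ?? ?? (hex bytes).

MEM[0x15,0x0b,0x06,0x16] = 5d 5d 53 73

  after D0: wrote 7B at 0x0f = 305314a0c99e68
  after D1: wrote 7B at 0x05 = 056d9aad5c9c5d
  after D2: wrote 4B at 0x13 = 5c9c5d73
  after D3: wrote 4B at 0x06 = 5314a05c
  after D4: wrote 4B at 0x12 = a05c9c5d
  after D5: wrote 5B at 0x1f = 5d73350430
query mem[0x15]=0x5d, mem[0x0b]=0x5d, mem[0x06]=0x53, mem[0x16]=0x73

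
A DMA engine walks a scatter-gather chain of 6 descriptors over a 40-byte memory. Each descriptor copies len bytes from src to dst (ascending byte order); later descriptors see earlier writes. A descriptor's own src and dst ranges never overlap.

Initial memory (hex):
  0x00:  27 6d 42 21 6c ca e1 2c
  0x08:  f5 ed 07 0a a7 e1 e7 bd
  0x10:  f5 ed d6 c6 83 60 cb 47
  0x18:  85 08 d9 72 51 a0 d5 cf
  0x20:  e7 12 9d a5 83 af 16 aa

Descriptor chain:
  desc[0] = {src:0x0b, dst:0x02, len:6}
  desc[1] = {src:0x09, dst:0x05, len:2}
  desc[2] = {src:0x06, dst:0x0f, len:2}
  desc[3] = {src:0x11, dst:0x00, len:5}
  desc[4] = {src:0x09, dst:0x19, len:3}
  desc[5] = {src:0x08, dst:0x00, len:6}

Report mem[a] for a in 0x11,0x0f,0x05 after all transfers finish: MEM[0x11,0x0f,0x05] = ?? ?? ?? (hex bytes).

  after D0: wrote 6B at 0x02 = 0aa7e1e7bdf5
  after D1: wrote 2B at 0x05 = ed07
  after D2: wrote 2B at 0x0f = 07f5
  after D3: wrote 5B at 0x00 = edd6c68360
  after D4: wrote 3B at 0x19 = ed070a
  after D5: wrote 6B at 0x00 = f5ed070aa7e1
query mem[0x11]=0xed, mem[0x0f]=0x07, mem[0x05]=0xe1

MEM[0x11,0x0f,0x05] = ed 07 e1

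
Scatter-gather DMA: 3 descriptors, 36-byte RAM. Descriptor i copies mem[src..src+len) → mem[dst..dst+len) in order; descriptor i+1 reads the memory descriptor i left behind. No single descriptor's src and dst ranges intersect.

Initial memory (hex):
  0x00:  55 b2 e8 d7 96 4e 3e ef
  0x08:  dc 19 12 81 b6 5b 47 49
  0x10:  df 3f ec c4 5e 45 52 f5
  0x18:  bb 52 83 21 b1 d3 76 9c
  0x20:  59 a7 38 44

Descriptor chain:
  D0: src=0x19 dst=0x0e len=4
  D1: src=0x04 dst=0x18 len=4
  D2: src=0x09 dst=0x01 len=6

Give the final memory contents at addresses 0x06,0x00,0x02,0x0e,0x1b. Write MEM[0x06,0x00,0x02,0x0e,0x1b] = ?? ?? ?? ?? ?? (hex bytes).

D0: mem[0x0e..0x11] <- [52 83 21 b1]
D1: mem[0x18..0x1b] <- [96 4e 3e ef]
D2: mem[0x01..0x06] <- [19 12 81 b6 5b 52]
query mem[0x06]=0x52, mem[0x00]=0x55, mem[0x02]=0x12, mem[0x0e]=0x52, mem[0x1b]=0xef

MEM[0x06,0x00,0x02,0x0e,0x1b] = 52 55 12 52 ef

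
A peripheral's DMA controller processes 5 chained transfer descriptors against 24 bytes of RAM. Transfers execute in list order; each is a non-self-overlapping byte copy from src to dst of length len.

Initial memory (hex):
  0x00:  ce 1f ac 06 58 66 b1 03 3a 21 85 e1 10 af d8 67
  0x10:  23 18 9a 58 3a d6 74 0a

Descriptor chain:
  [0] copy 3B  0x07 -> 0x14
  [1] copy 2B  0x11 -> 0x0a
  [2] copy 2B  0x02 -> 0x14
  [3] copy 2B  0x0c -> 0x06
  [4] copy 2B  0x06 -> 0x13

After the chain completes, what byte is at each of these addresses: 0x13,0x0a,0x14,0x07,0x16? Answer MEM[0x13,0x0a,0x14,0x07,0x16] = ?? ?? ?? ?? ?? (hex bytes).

D0: mem[0x14..0x16] <- [03 3a 21]
D1: mem[0x0a..0x0b] <- [18 9a]
D2: mem[0x14..0x15] <- [ac 06]
D3: mem[0x06..0x07] <- [10 af]
D4: mem[0x13..0x14] <- [10 af]
query mem[0x13]=0x10, mem[0x0a]=0x18, mem[0x14]=0xaf, mem[0x07]=0xaf, mem[0x16]=0x21

MEM[0x13,0x0a,0x14,0x07,0x16] = 10 18 af af 21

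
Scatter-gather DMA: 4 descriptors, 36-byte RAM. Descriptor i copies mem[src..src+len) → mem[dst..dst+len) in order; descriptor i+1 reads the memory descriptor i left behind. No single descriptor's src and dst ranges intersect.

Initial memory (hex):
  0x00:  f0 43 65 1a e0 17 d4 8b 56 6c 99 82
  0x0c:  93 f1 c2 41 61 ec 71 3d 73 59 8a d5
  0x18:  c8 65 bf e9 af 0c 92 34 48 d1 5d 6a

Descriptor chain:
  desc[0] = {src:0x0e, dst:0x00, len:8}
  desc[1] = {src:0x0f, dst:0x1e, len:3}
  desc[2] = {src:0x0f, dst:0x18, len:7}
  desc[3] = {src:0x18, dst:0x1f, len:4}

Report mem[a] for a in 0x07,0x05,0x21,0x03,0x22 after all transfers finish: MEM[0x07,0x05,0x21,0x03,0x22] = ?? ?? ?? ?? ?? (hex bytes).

MEM[0x07,0x05,0x21,0x03,0x22] = 59 3d ec ec 71

  after D0: wrote 8B at 0x00 = c24161ec713d7359
  after D1: wrote 3B at 0x1e = 4161ec
  after D2: wrote 7B at 0x18 = 4161ec713d7359
  after D3: wrote 4B at 0x1f = 4161ec71
query mem[0x07]=0x59, mem[0x05]=0x3d, mem[0x21]=0xec, mem[0x03]=0xec, mem[0x22]=0x71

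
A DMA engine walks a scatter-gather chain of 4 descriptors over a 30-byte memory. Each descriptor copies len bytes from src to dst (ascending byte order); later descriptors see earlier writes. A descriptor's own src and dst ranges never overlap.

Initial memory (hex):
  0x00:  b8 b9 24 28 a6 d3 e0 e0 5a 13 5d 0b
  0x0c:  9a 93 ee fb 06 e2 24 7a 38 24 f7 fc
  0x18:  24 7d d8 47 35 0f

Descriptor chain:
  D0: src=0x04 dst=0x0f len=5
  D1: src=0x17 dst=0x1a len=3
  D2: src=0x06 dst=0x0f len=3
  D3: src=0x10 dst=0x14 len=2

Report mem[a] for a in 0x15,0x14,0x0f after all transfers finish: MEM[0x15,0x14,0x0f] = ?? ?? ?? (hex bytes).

MEM[0x15,0x14,0x0f] = 5a e0 e0

[0] 0x04->0x0f len=5 : a6 d3 e0 e0 5a
[1] 0x17->0x1a len=3 : fc 24 7d
[2] 0x06->0x0f len=3 : e0 e0 5a
[3] 0x10->0x14 len=2 : e0 5a
query mem[0x15]=0x5a, mem[0x14]=0xe0, mem[0x0f]=0xe0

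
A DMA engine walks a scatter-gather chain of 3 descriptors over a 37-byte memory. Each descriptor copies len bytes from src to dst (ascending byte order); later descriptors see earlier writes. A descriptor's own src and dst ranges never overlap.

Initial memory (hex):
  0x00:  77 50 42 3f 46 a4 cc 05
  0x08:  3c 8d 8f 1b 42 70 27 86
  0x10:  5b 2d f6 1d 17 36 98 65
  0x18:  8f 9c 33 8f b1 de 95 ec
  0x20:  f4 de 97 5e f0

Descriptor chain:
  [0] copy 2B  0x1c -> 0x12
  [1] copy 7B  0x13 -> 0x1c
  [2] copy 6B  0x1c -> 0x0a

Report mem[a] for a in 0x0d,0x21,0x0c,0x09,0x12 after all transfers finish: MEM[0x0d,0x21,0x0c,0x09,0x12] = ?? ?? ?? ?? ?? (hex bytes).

MEM[0x0d,0x21,0x0c,0x09,0x12] = 98 8f 36 8d b1

D0: mem[0x12..0x13] <- [b1 de]
D1: mem[0x1c..0x22] <- [de 17 36 98 65 8f 9c]
D2: mem[0x0a..0x0f] <- [de 17 36 98 65 8f]
query mem[0x0d]=0x98, mem[0x21]=0x8f, mem[0x0c]=0x36, mem[0x09]=0x8d, mem[0x12]=0xb1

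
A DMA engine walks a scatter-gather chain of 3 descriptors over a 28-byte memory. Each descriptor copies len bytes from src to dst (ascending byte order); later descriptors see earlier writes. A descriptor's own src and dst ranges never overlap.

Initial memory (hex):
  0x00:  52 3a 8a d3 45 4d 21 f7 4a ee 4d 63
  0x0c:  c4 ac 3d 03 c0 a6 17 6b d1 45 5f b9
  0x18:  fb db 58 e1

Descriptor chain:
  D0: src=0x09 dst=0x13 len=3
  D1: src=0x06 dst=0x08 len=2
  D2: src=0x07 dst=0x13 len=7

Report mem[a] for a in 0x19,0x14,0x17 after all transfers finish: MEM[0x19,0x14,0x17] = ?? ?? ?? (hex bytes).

D0: mem[0x13..0x15] <- [ee 4d 63]
D1: mem[0x08..0x09] <- [21 f7]
D2: mem[0x13..0x19] <- [f7 21 f7 4d 63 c4 ac]
query mem[0x19]=0xac, mem[0x14]=0x21, mem[0x17]=0x63

MEM[0x19,0x14,0x17] = ac 21 63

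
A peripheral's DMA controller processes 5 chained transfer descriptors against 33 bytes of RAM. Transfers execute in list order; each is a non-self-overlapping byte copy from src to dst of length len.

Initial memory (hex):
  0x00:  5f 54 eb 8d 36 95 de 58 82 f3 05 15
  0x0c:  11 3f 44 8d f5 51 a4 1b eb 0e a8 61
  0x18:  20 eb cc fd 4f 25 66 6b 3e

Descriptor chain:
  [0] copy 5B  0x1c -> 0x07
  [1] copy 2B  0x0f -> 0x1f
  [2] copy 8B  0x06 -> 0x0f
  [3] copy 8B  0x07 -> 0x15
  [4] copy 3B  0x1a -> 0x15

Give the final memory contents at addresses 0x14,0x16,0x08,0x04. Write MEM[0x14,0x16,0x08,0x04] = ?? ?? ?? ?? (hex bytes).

MEM[0x14,0x16,0x08,0x04] = 3e 3f 25 36

  after D0: wrote 5B at 0x07 = 4f25666b3e
  after D1: wrote 2B at 0x1f = 8df5
  after D2: wrote 8B at 0x0f = de4f25666b3e113f
  after D3: wrote 8B at 0x15 = 4f25666b3e113f44
  after D4: wrote 3B at 0x15 = 113f44
query mem[0x14]=0x3e, mem[0x16]=0x3f, mem[0x08]=0x25, mem[0x04]=0x36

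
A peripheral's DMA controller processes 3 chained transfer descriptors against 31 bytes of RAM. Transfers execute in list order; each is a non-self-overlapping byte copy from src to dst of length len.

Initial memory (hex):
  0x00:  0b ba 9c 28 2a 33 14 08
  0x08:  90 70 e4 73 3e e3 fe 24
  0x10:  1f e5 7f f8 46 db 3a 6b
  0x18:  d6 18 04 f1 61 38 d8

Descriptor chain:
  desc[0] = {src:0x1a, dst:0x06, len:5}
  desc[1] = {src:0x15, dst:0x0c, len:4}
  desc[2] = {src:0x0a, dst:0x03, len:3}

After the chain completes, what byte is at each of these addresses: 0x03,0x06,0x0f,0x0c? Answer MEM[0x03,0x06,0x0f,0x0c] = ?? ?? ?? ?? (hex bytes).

[0] 0x1a->0x06 len=5 : 04 f1 61 38 d8
[1] 0x15->0x0c len=4 : db 3a 6b d6
[2] 0x0a->0x03 len=3 : d8 73 db
query mem[0x03]=0xd8, mem[0x06]=0x04, mem[0x0f]=0xd6, mem[0x0c]=0xdb

MEM[0x03,0x06,0x0f,0x0c] = d8 04 d6 db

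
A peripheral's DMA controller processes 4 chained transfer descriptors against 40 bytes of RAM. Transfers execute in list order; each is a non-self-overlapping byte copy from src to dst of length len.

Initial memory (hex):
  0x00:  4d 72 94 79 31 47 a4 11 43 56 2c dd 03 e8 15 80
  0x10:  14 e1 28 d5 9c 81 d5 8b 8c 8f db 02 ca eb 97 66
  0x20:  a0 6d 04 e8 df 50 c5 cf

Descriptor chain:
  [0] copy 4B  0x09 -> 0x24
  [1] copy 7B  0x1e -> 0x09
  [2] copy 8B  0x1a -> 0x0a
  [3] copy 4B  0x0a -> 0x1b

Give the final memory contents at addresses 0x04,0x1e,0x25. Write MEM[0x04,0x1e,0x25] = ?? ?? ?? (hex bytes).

  after D0: wrote 4B at 0x24 = 562cdd03
  after D1: wrote 7B at 0x09 = 9766a06d04e856
  after D2: wrote 8B at 0x0a = db02caeb9766a06d
  after D3: wrote 4B at 0x1b = db02caeb
query mem[0x04]=0x31, mem[0x1e]=0xeb, mem[0x25]=0x2c

MEM[0x04,0x1e,0x25] = 31 eb 2c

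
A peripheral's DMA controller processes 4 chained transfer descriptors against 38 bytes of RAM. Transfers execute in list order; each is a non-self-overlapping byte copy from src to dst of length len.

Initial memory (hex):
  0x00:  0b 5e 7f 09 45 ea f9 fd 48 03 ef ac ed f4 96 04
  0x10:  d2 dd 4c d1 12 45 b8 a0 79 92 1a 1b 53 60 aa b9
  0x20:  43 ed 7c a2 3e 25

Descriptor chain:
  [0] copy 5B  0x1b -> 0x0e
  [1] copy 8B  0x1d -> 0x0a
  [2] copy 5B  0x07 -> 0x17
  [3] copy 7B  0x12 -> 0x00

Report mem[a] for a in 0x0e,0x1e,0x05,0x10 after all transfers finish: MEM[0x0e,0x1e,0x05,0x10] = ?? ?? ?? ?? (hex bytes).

MEM[0x0e,0x1e,0x05,0x10] = ed aa fd a2

D0: mem[0x0e..0x12] <- [1b 53 60 aa b9]
D1: mem[0x0a..0x11] <- [60 aa b9 43 ed 7c a2 3e]
D2: mem[0x17..0x1b] <- [fd 48 03 60 aa]
D3: mem[0x00..0x06] <- [b9 d1 12 45 b8 fd 48]
query mem[0x0e]=0xed, mem[0x1e]=0xaa, mem[0x05]=0xfd, mem[0x10]=0xa2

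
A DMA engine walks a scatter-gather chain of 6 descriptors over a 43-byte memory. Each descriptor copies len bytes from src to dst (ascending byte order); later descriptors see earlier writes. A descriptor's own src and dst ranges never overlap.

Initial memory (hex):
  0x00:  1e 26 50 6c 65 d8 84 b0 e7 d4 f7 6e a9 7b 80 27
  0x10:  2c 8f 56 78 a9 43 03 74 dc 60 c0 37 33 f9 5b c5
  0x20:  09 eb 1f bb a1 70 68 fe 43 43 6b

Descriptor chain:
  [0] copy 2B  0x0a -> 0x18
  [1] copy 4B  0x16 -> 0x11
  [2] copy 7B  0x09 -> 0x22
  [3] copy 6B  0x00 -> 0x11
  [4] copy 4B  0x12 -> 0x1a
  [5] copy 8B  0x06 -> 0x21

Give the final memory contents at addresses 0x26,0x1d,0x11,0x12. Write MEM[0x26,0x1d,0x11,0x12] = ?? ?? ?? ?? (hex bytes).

[0] 0x0a->0x18 len=2 : f7 6e
[1] 0x16->0x11 len=4 : 03 74 f7 6e
[2] 0x09->0x22 len=7 : d4 f7 6e a9 7b 80 27
[3] 0x00->0x11 len=6 : 1e 26 50 6c 65 d8
[4] 0x12->0x1a len=4 : 26 50 6c 65
[5] 0x06->0x21 len=8 : 84 b0 e7 d4 f7 6e a9 7b
query mem[0x26]=0x6e, mem[0x1d]=0x65, mem[0x11]=0x1e, mem[0x12]=0x26

MEM[0x26,0x1d,0x11,0x12] = 6e 65 1e 26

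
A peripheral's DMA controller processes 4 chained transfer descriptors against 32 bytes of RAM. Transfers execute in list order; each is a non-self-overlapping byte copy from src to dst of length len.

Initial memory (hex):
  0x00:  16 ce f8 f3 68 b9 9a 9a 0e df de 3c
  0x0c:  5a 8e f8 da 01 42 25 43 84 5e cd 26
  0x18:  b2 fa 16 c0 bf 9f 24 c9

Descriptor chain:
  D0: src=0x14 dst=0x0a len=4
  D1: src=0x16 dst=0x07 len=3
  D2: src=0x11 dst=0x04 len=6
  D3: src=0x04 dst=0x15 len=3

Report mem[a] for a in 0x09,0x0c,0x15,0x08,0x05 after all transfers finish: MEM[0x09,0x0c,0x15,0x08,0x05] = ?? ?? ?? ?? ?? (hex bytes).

MEM[0x09,0x0c,0x15,0x08,0x05] = cd cd 42 5e 25

#0 dst[0x0a+4] := {0x84,0x5e,0xcd,0x26}
#1 dst[0x07+3] := {0xcd,0x26,0xb2}
#2 dst[0x04+6] := {0x42,0x25,0x43,0x84,0x5e,0xcd}
#3 dst[0x15+3] := {0x42,0x25,0x43}
query mem[0x09]=0xcd, mem[0x0c]=0xcd, mem[0x15]=0x42, mem[0x08]=0x5e, mem[0x05]=0x25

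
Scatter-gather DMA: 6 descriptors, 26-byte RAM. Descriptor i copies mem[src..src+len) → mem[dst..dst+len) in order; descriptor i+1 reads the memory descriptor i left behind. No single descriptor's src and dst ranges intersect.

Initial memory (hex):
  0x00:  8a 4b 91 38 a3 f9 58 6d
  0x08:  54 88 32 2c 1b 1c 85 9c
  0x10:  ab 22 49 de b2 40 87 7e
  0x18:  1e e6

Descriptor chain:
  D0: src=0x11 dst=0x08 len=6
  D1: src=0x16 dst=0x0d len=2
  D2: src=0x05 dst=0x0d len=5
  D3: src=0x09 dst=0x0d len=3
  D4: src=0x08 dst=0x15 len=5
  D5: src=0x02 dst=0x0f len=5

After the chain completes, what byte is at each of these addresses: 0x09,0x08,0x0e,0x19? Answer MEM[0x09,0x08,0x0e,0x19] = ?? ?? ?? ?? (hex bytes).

  after D0: wrote 6B at 0x08 = 2249deb24087
  after D1: wrote 2B at 0x0d = 877e
  after D2: wrote 5B at 0x0d = f9586d2249
  after D3: wrote 3B at 0x0d = 49deb2
  after D4: wrote 5B at 0x15 = 2249deb240
  after D5: wrote 5B at 0x0f = 9138a3f958
query mem[0x09]=0x49, mem[0x08]=0x22, mem[0x0e]=0xde, mem[0x19]=0x40

MEM[0x09,0x08,0x0e,0x19] = 49 22 de 40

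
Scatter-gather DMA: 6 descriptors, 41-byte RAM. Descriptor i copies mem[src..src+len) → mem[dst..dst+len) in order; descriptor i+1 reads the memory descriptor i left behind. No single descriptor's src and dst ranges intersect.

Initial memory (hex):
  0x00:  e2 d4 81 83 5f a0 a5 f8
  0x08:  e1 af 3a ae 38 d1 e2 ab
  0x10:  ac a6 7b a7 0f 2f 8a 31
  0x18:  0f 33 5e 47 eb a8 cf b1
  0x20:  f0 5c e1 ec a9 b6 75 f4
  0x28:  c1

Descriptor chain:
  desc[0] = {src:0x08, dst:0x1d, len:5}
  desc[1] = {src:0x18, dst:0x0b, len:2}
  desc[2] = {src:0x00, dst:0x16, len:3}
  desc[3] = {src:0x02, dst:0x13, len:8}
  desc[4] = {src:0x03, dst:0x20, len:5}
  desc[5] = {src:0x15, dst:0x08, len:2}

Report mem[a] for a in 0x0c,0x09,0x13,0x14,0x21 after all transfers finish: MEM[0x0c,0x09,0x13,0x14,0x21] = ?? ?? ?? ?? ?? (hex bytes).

MEM[0x0c,0x09,0x13,0x14,0x21] = 33 a0 81 83 5f

D0: mem[0x1d..0x21] <- [e1 af 3a ae 38]
D1: mem[0x0b..0x0c] <- [0f 33]
D2: mem[0x16..0x18] <- [e2 d4 81]
D3: mem[0x13..0x1a] <- [81 83 5f a0 a5 f8 e1 af]
D4: mem[0x20..0x24] <- [83 5f a0 a5 f8]
D5: mem[0x08..0x09] <- [5f a0]
query mem[0x0c]=0x33, mem[0x09]=0xa0, mem[0x13]=0x81, mem[0x14]=0x83, mem[0x21]=0x5f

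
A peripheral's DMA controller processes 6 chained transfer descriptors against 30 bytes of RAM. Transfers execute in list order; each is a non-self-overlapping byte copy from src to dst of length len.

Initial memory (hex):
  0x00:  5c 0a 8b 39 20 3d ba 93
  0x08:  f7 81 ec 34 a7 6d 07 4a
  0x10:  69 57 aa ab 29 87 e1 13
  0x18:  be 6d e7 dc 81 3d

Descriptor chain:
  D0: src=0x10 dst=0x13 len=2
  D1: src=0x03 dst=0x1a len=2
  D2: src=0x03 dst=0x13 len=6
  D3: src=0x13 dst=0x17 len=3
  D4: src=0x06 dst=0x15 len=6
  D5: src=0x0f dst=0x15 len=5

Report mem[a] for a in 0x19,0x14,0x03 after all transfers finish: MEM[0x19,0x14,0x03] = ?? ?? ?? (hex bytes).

MEM[0x19,0x14,0x03] = 39 20 39

D0: mem[0x13..0x14] <- [69 57]
D1: mem[0x1a..0x1b] <- [39 20]
D2: mem[0x13..0x18] <- [39 20 3d ba 93 f7]
D3: mem[0x17..0x19] <- [39 20 3d]
D4: mem[0x15..0x1a] <- [ba 93 f7 81 ec 34]
D5: mem[0x15..0x19] <- [4a 69 57 aa 39]
query mem[0x19]=0x39, mem[0x14]=0x20, mem[0x03]=0x39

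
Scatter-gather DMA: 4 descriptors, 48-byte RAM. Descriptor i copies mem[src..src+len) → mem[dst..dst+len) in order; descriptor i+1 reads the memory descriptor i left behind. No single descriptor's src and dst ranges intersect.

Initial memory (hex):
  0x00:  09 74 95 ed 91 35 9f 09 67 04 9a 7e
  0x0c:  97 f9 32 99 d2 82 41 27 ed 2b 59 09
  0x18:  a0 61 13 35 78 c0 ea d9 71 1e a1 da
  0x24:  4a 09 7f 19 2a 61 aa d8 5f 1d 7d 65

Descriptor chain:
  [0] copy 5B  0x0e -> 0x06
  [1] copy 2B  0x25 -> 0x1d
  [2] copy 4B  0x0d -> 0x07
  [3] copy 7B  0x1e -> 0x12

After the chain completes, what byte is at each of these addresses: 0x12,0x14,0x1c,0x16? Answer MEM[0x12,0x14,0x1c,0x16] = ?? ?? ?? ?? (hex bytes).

D0: mem[0x06..0x0a] <- [32 99 d2 82 41]
D1: mem[0x1d..0x1e] <- [09 7f]
D2: mem[0x07..0x0a] <- [f9 32 99 d2]
D3: mem[0x12..0x18] <- [7f d9 71 1e a1 da 4a]
query mem[0x12]=0x7f, mem[0x14]=0x71, mem[0x1c]=0x78, mem[0x16]=0xa1

MEM[0x12,0x14,0x1c,0x16] = 7f 71 78 a1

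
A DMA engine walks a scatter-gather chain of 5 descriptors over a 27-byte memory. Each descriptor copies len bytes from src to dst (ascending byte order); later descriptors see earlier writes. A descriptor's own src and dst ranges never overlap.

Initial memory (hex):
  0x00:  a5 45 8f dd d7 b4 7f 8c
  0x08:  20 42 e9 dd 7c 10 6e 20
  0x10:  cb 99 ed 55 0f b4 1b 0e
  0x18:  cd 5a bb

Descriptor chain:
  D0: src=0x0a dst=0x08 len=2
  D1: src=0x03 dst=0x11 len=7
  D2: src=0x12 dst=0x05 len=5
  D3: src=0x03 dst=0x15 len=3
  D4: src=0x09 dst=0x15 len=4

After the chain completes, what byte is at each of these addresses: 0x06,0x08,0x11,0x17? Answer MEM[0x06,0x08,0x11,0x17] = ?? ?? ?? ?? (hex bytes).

D0: mem[0x08..0x09] <- [e9 dd]
D1: mem[0x11..0x17] <- [dd d7 b4 7f 8c e9 dd]
D2: mem[0x05..0x09] <- [d7 b4 7f 8c e9]
D3: mem[0x15..0x17] <- [dd d7 d7]
D4: mem[0x15..0x18] <- [e9 e9 dd 7c]
query mem[0x06]=0xb4, mem[0x08]=0x8c, mem[0x11]=0xdd, mem[0x17]=0xdd

MEM[0x06,0x08,0x11,0x17] = b4 8c dd dd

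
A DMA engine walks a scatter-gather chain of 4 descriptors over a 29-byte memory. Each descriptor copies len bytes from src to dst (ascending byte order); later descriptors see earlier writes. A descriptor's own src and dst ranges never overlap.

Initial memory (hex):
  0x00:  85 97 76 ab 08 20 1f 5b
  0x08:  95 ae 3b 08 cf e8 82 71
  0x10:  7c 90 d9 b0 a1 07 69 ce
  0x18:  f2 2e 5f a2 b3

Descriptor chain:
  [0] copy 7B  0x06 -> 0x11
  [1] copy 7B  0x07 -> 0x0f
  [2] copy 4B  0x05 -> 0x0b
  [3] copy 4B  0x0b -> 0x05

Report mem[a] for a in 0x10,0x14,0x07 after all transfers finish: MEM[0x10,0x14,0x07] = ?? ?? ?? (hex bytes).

[0] 0x06->0x11 len=7 : 1f 5b 95 ae 3b 08 cf
[1] 0x07->0x0f len=7 : 5b 95 ae 3b 08 cf e8
[2] 0x05->0x0b len=4 : 20 1f 5b 95
[3] 0x0b->0x05 len=4 : 20 1f 5b 95
query mem[0x10]=0x95, mem[0x14]=0xcf, mem[0x07]=0x5b

MEM[0x10,0x14,0x07] = 95 cf 5b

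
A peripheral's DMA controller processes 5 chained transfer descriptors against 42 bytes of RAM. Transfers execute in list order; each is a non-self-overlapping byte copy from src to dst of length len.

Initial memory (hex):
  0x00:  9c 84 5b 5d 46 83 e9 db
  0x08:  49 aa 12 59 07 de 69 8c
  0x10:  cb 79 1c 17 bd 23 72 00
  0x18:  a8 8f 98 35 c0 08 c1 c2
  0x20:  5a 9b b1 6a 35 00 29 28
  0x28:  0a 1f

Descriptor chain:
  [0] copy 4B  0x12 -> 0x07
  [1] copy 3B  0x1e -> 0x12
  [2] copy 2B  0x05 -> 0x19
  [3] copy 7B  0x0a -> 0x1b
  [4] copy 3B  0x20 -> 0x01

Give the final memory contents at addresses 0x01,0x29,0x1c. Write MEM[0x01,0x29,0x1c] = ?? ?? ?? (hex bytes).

MEM[0x01,0x29,0x1c] = 8c 1f 59

#0 dst[0x07+4] := {0x1c,0x17,0xbd,0x23}
#1 dst[0x12+3] := {0xc1,0xc2,0x5a}
#2 dst[0x19+2] := {0x83,0xe9}
#3 dst[0x1b+7] := {0x23,0x59,0x07,0xde,0x69,0x8c,0xcb}
#4 dst[0x01+3] := {0x8c,0xcb,0xb1}
query mem[0x01]=0x8c, mem[0x29]=0x1f, mem[0x1c]=0x59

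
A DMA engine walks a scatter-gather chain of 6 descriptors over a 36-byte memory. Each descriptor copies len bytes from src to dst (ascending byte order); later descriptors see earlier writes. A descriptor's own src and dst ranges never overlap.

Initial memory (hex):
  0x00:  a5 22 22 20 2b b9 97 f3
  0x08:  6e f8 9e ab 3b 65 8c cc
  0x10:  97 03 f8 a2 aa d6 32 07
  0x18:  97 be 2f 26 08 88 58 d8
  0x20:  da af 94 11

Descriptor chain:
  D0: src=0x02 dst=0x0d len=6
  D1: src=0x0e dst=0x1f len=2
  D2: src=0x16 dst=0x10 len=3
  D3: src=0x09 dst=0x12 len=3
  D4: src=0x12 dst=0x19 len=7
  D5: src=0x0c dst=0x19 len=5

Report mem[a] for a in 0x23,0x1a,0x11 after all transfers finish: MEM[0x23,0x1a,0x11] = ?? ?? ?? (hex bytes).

MEM[0x23,0x1a,0x11] = 11 22 07

[0] 0x02->0x0d len=6 : 22 20 2b b9 97 f3
[1] 0x0e->0x1f len=2 : 20 2b
[2] 0x16->0x10 len=3 : 32 07 97
[3] 0x09->0x12 len=3 : f8 9e ab
[4] 0x12->0x19 len=7 : f8 9e ab d6 32 07 97
[5] 0x0c->0x19 len=5 : 3b 22 20 2b 32
query mem[0x23]=0x11, mem[0x1a]=0x22, mem[0x11]=0x07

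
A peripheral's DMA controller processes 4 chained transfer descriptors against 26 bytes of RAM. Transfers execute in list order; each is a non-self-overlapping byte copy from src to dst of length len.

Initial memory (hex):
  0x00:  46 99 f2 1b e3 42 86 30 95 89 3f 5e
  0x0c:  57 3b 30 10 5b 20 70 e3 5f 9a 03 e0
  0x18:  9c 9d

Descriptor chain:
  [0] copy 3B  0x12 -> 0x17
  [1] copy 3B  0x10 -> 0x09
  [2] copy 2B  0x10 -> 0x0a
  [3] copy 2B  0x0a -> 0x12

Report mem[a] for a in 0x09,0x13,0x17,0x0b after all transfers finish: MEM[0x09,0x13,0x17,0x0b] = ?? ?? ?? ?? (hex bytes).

MEM[0x09,0x13,0x17,0x0b] = 5b 20 70 20

#0 dst[0x17+3] := {0x70,0xe3,0x5f}
#1 dst[0x09+3] := {0x5b,0x20,0x70}
#2 dst[0x0a+2] := {0x5b,0x20}
#3 dst[0x12+2] := {0x5b,0x20}
query mem[0x09]=0x5b, mem[0x13]=0x20, mem[0x17]=0x70, mem[0x0b]=0x20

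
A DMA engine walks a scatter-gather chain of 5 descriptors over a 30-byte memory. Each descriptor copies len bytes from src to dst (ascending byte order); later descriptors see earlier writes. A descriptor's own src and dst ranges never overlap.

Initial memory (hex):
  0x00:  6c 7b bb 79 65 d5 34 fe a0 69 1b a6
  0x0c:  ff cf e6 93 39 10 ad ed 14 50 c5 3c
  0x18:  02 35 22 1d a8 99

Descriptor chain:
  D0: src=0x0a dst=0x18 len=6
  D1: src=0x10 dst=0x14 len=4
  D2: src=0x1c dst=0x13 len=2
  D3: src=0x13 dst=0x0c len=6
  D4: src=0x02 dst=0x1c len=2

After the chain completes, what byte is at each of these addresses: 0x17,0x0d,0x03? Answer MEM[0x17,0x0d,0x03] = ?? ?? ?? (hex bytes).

  after D0: wrote 6B at 0x18 = 1ba6ffcfe693
  after D1: wrote 4B at 0x14 = 3910aded
  after D2: wrote 2B at 0x13 = e693
  after D3: wrote 6B at 0x0c = e69310aded1b
  after D4: wrote 2B at 0x1c = bb79
query mem[0x17]=0xed, mem[0x0d]=0x93, mem[0x03]=0x79

MEM[0x17,0x0d,0x03] = ed 93 79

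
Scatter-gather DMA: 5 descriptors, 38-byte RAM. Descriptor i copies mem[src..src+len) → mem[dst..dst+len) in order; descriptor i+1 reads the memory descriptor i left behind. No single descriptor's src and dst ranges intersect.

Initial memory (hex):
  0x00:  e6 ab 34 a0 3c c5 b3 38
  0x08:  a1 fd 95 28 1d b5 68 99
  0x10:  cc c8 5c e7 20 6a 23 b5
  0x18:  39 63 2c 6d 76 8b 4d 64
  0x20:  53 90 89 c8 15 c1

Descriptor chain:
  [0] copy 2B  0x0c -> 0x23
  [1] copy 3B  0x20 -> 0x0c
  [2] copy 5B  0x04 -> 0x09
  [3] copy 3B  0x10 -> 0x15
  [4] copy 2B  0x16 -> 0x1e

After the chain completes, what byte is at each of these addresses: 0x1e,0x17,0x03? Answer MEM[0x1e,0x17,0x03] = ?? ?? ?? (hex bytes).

D0: mem[0x23..0x24] <- [1d b5]
D1: mem[0x0c..0x0e] <- [53 90 89]
D2: mem[0x09..0x0d] <- [3c c5 b3 38 a1]
D3: mem[0x15..0x17] <- [cc c8 5c]
D4: mem[0x1e..0x1f] <- [c8 5c]
query mem[0x1e]=0xc8, mem[0x17]=0x5c, mem[0x03]=0xa0

MEM[0x1e,0x17,0x03] = c8 5c a0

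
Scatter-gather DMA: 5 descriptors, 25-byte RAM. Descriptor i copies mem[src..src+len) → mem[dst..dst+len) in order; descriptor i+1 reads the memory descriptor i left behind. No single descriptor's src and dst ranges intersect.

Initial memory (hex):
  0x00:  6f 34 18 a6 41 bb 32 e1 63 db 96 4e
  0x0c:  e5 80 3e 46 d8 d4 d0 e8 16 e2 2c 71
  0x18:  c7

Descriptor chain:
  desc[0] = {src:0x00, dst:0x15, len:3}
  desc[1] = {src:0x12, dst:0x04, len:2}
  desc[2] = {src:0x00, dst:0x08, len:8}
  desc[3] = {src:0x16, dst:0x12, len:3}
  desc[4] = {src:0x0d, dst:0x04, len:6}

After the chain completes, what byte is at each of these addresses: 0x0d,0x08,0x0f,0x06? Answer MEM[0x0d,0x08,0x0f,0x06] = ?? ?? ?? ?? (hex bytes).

MEM[0x0d,0x08,0x0f,0x06] = e8 d4 e1 e1

D0: mem[0x15..0x17] <- [6f 34 18]
D1: mem[0x04..0x05] <- [d0 e8]
D2: mem[0x08..0x0f] <- [6f 34 18 a6 d0 e8 32 e1]
D3: mem[0x12..0x14] <- [34 18 c7]
D4: mem[0x04..0x09] <- [e8 32 e1 d8 d4 34]
query mem[0x0d]=0xe8, mem[0x08]=0xd4, mem[0x0f]=0xe1, mem[0x06]=0xe1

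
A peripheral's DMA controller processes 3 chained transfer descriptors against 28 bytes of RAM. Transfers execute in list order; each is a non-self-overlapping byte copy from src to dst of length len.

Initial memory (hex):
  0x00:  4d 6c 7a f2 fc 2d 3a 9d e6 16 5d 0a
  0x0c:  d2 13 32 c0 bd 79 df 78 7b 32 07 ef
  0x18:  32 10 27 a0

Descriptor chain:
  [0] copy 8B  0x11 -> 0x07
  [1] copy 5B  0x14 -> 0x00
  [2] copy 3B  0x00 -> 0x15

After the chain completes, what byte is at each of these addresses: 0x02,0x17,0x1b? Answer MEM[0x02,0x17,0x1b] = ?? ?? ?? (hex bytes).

MEM[0x02,0x17,0x1b] = 07 07 a0

  after D0: wrote 8B at 0x07 = 79df787b3207ef32
  after D1: wrote 5B at 0x00 = 7b3207ef32
  after D2: wrote 3B at 0x15 = 7b3207
query mem[0x02]=0x07, mem[0x17]=0x07, mem[0x1b]=0xa0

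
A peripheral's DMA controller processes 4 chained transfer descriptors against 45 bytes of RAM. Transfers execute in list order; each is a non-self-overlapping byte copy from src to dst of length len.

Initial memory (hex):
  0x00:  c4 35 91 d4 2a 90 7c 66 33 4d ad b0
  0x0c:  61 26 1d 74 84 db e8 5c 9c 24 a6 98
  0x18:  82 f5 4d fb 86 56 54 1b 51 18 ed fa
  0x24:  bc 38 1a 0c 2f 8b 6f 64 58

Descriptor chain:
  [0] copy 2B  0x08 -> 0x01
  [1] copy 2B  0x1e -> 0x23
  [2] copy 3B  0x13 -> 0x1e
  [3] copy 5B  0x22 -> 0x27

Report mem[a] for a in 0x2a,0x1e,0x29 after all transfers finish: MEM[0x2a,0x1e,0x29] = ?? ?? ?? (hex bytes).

MEM[0x2a,0x1e,0x29] = 38 5c 1b

  after D0: wrote 2B at 0x01 = 334d
  after D1: wrote 2B at 0x23 = 541b
  after D2: wrote 3B at 0x1e = 5c9c24
  after D3: wrote 5B at 0x27 = ed541b381a
query mem[0x2a]=0x38, mem[0x1e]=0x5c, mem[0x29]=0x1b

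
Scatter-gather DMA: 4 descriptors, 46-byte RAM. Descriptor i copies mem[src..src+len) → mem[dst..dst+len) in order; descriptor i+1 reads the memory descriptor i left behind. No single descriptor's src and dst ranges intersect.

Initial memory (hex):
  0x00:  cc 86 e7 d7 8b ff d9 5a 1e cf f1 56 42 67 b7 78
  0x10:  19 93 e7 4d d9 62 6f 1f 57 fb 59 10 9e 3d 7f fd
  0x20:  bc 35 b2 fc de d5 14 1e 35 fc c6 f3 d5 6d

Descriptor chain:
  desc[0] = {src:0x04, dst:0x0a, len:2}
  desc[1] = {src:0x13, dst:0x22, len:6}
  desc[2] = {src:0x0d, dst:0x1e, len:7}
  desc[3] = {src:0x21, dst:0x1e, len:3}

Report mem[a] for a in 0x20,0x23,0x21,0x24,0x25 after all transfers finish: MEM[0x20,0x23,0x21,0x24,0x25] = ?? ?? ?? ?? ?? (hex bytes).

[0] 0x04->0x0a len=2 : 8b ff
[1] 0x13->0x22 len=6 : 4d d9 62 6f 1f 57
[2] 0x0d->0x1e len=7 : 67 b7 78 19 93 e7 4d
[3] 0x21->0x1e len=3 : 19 93 e7
query mem[0x20]=0xe7, mem[0x23]=0xe7, mem[0x21]=0x19, mem[0x24]=0x4d, mem[0x25]=0x6f

MEM[0x20,0x23,0x21,0x24,0x25] = e7 e7 19 4d 6f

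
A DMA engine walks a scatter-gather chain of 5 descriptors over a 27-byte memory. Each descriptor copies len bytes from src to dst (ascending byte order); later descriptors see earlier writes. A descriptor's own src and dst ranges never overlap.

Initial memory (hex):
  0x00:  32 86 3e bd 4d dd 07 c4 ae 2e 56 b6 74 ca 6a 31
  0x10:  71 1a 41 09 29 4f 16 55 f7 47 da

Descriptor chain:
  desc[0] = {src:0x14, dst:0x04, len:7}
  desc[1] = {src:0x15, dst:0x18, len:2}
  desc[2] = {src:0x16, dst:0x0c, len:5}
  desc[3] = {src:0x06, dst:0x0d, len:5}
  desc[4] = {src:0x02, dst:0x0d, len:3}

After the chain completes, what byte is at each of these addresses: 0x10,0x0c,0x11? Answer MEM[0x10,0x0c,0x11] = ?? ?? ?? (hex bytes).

[0] 0x14->0x04 len=7 : 29 4f 16 55 f7 47 da
[1] 0x15->0x18 len=2 : 4f 16
[2] 0x16->0x0c len=5 : 16 55 4f 16 da
[3] 0x06->0x0d len=5 : 16 55 f7 47 da
[4] 0x02->0x0d len=3 : 3e bd 29
query mem[0x10]=0x47, mem[0x0c]=0x16, mem[0x11]=0xda

MEM[0x10,0x0c,0x11] = 47 16 da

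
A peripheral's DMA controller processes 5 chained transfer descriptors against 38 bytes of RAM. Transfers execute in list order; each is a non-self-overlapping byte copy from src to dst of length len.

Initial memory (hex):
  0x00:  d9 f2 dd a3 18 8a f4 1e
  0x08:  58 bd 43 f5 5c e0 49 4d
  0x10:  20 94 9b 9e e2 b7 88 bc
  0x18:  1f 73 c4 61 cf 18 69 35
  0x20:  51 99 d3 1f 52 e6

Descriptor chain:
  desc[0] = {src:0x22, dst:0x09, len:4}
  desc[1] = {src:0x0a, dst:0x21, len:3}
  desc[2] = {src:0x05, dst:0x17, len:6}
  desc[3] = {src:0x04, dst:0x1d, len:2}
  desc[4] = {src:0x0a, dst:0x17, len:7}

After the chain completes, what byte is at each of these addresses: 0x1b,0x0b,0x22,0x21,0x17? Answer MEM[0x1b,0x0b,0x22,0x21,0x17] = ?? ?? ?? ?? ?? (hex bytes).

#0 dst[0x09+4] := {0xd3,0x1f,0x52,0xe6}
#1 dst[0x21+3] := {0x1f,0x52,0xe6}
#2 dst[0x17+6] := {0x8a,0xf4,0x1e,0x58,0xd3,0x1f}
#3 dst[0x1d+2] := {0x18,0x8a}
#4 dst[0x17+7] := {0x1f,0x52,0xe6,0xe0,0x49,0x4d,0x20}
query mem[0x1b]=0x49, mem[0x0b]=0x52, mem[0x22]=0x52, mem[0x21]=0x1f, mem[0x17]=0x1f

MEM[0x1b,0x0b,0x22,0x21,0x17] = 49 52 52 1f 1f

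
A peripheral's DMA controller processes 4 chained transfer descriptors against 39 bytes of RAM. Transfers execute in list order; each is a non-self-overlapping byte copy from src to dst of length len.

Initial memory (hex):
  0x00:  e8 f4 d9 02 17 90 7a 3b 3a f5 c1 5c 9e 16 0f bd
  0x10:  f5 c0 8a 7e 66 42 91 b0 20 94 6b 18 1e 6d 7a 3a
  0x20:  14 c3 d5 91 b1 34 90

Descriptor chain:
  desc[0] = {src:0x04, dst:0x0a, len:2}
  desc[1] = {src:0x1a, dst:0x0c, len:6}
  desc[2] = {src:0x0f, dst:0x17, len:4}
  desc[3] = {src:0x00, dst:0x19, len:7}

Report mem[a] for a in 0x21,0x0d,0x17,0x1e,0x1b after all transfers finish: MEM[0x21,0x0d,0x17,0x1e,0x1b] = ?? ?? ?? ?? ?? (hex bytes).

MEM[0x21,0x0d,0x17,0x1e,0x1b] = c3 18 6d 90 d9

  after D0: wrote 2B at 0x0a = 1790
  after D1: wrote 6B at 0x0c = 6b181e6d7a3a
  after D2: wrote 4B at 0x17 = 6d7a3a8a
  after D3: wrote 7B at 0x19 = e8f4d90217907a
query mem[0x21]=0xc3, mem[0x0d]=0x18, mem[0x17]=0x6d, mem[0x1e]=0x90, mem[0x1b]=0xd9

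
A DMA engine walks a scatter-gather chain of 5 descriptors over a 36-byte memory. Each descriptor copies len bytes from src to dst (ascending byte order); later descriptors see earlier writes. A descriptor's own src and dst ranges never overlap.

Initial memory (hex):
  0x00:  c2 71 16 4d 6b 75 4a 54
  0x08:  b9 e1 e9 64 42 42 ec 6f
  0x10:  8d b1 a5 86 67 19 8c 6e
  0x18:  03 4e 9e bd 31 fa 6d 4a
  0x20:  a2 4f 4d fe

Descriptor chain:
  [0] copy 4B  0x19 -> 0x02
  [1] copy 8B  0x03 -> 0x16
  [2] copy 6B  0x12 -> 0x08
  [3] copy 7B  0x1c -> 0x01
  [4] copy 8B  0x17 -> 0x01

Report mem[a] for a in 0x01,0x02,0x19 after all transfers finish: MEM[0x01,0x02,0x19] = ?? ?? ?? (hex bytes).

D0: mem[0x02..0x05] <- [4e 9e bd 31]
D1: mem[0x16..0x1d] <- [9e bd 31 4a 54 b9 e1 e9]
D2: mem[0x08..0x0d] <- [a5 86 67 19 9e bd]
D3: mem[0x01..0x07] <- [e1 e9 6d 4a a2 4f 4d]
D4: mem[0x01..0x08] <- [bd 31 4a 54 b9 e1 e9 6d]
query mem[0x01]=0xbd, mem[0x02]=0x31, mem[0x19]=0x4a

MEM[0x01,0x02,0x19] = bd 31 4a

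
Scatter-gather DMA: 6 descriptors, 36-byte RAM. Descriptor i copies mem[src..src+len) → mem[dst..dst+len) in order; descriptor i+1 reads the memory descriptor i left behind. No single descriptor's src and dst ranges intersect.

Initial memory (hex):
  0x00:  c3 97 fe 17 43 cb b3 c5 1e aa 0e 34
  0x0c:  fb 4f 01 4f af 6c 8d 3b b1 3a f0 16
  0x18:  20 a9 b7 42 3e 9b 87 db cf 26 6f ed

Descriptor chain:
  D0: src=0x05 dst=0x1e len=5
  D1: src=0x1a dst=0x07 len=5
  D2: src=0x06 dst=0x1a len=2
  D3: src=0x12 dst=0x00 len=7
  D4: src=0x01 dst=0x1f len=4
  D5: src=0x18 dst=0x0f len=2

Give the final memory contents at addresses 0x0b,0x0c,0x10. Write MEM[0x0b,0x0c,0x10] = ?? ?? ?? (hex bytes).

MEM[0x0b,0x0c,0x10] = cb fb a9

D0: mem[0x1e..0x22] <- [cb b3 c5 1e aa]
D1: mem[0x07..0x0b] <- [b7 42 3e 9b cb]
D2: mem[0x1a..0x1b] <- [b3 b7]
D3: mem[0x00..0x06] <- [8d 3b b1 3a f0 16 20]
D4: mem[0x1f..0x22] <- [3b b1 3a f0]
D5: mem[0x0f..0x10] <- [20 a9]
query mem[0x0b]=0xcb, mem[0x0c]=0xfb, mem[0x10]=0xa9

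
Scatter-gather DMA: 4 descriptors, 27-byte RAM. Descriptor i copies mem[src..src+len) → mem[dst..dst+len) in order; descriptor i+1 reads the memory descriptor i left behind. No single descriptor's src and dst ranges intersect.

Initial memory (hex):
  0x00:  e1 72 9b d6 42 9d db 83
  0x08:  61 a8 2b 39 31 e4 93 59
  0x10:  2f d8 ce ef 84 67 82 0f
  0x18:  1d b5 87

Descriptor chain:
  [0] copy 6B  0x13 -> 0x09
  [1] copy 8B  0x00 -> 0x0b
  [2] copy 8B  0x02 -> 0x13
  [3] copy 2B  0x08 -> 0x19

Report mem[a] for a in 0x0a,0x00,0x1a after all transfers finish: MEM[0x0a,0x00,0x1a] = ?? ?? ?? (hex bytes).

MEM[0x0a,0x00,0x1a] = 84 e1 ef

D0: mem[0x09..0x0e] <- [ef 84 67 82 0f 1d]
D1: mem[0x0b..0x12] <- [e1 72 9b d6 42 9d db 83]
D2: mem[0x13..0x1a] <- [9b d6 42 9d db 83 61 ef]
D3: mem[0x19..0x1a] <- [61 ef]
query mem[0x0a]=0x84, mem[0x00]=0xe1, mem[0x1a]=0xef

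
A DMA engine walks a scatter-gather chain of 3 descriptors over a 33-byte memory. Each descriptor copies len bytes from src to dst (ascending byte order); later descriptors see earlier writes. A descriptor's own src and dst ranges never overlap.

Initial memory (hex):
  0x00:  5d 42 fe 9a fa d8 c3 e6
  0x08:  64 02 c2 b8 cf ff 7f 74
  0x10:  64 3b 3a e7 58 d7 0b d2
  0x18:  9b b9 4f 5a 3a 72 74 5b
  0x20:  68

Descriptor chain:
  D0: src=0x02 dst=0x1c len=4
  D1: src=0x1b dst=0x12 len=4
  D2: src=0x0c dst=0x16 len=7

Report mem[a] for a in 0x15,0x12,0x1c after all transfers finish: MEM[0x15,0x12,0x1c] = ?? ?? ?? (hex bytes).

  after D0: wrote 4B at 0x1c = fe9afad8
  after D1: wrote 4B at 0x12 = 5afe9afa
  after D2: wrote 7B at 0x16 = cfff7f74643b5a
query mem[0x15]=0xfa, mem[0x12]=0x5a, mem[0x1c]=0x5a

MEM[0x15,0x12,0x1c] = fa 5a 5a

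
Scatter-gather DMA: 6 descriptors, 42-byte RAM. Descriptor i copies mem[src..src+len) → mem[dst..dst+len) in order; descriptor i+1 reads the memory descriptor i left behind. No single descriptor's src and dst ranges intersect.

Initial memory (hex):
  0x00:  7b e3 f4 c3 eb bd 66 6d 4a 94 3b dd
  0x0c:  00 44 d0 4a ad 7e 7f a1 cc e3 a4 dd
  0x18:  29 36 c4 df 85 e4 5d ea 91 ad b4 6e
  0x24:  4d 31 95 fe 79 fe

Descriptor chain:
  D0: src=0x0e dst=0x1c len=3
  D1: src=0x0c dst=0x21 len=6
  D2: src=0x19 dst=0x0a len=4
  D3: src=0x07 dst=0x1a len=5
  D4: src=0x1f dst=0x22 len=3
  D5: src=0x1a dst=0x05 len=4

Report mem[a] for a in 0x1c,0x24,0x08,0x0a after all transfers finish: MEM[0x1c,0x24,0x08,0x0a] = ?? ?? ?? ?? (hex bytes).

  after D0: wrote 3B at 0x1c = d04aad
  after D1: wrote 6B at 0x21 = 0044d04aad7e
  after D2: wrote 4B at 0x0a = 36c4dfd0
  after D3: wrote 5B at 0x1a = 6d4a9436c4
  after D4: wrote 3B at 0x22 = ea9100
  after D5: wrote 4B at 0x05 = 6d4a9436
query mem[0x1c]=0x94, mem[0x24]=0x00, mem[0x08]=0x36, mem[0x0a]=0x36

MEM[0x1c,0x24,0x08,0x0a] = 94 00 36 36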